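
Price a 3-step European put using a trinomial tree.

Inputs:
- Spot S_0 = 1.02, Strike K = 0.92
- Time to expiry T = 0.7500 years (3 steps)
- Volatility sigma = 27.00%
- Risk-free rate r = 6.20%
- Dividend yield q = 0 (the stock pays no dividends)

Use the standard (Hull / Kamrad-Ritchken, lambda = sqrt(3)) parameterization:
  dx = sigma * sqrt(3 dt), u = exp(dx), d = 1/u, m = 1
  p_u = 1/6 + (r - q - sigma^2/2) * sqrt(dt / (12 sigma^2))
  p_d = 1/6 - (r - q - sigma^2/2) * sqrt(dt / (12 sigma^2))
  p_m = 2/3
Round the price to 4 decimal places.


dt = T/N = 0.250000; dx = sigma*sqrt(3*dt) = 0.233827
u = exp(dx) = 1.263426; d = 1/u = 0.791499
p_u = 0.180325, p_m = 0.666667, p_d = 0.153008
Discount per step: exp(-r*dt) = 0.984620
Stock lattice S(k, j) with j the centered position index:
  k=0: S(0,+0) = 1.0200
  k=1: S(1,-1) = 0.8073; S(1,+0) = 1.0200; S(1,+1) = 1.2887
  k=2: S(2,-2) = 0.6390; S(2,-1) = 0.8073; S(2,+0) = 1.0200; S(2,+1) = 1.2887; S(2,+2) = 1.6282
  k=3: S(3,-3) = 0.5058; S(3,-2) = 0.6390; S(3,-1) = 0.8073; S(3,+0) = 1.0200; S(3,+1) = 1.2887; S(3,+2) = 1.6282; S(3,+3) = 2.0571
Terminal payoffs V(N, j) = max(K - S_T, 0):
  V(3,-3) = 0.414232; V(3,-2) = 0.281000; V(3,-1) = 0.112671; V(3,+0) = 0.000000; V(3,+1) = 0.000000; V(3,+2) = 0.000000; V(3,+3) = 0.000000
Backward induction: V(k, j) = exp(-r*dt) * [p_u * V(k+1, j+1) + p_m * V(k+1, j) + p_d * V(k+1, j-1)]
  V(2,-2) = exp(-r*dt) * [p_u*0.112671 + p_m*0.281000 + p_d*0.414232] = 0.266863
  V(2,-1) = exp(-r*dt) * [p_u*0.000000 + p_m*0.112671 + p_d*0.281000] = 0.116293
  V(2,+0) = exp(-r*dt) * [p_u*0.000000 + p_m*0.000000 + p_d*0.112671] = 0.016974
  V(2,+1) = exp(-r*dt) * [p_u*0.000000 + p_m*0.000000 + p_d*0.000000] = 0.000000
  V(2,+2) = exp(-r*dt) * [p_u*0.000000 + p_m*0.000000 + p_d*0.000000] = 0.000000
  V(1,-1) = exp(-r*dt) * [p_u*0.016974 + p_m*0.116293 + p_d*0.266863] = 0.119554
  V(1,+0) = exp(-r*dt) * [p_u*0.000000 + p_m*0.016974 + p_d*0.116293] = 0.028662
  V(1,+1) = exp(-r*dt) * [p_u*0.000000 + p_m*0.000000 + p_d*0.016974] = 0.002557
  V(0,+0) = exp(-r*dt) * [p_u*0.002557 + p_m*0.028662 + p_d*0.119554] = 0.037280

Answer: Price = V(0,0) = 0.0373


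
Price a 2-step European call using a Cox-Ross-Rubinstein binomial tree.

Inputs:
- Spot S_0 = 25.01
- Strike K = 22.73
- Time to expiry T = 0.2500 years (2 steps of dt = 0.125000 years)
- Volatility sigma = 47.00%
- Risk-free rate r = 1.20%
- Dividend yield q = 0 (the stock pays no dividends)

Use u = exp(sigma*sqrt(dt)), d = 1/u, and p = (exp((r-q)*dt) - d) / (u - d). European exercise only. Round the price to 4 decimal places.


Answer: Price = V(0,0) = 3.7255

Derivation:
dt = T/N = 0.125000
u = exp(sigma*sqrt(dt)) = 1.180774; d = 1/u = 0.846902
p = (exp((r-q)*dt) - d) / (u - d) = 0.463049
Discount per step: exp(-r*dt) = 0.998501
Stock lattice S(k, i) with i counting down-moves:
  k=0: S(0,0) = 25.0100
  k=1: S(1,0) = 29.5312; S(1,1) = 21.1810
  k=2: S(2,0) = 34.8696; S(2,1) = 25.0100; S(2,2) = 17.9383
Terminal payoffs V(N, i) = max(S_T - K, 0):
  V(2,0) = 12.139619; V(2,1) = 2.280000; V(2,2) = 0.000000
Backward induction: V(k, i) = exp(-r*dt) * [p * V(k+1, i) + (1-p) * V(k+1, i+1)].
  V(1,0) = exp(-r*dt) * [p*12.139619 + (1-p)*2.280000] = 6.835225
  V(1,1) = exp(-r*dt) * [p*2.280000 + (1-p)*0.000000] = 1.054169
  V(0,0) = exp(-r*dt) * [p*6.835225 + (1-p)*1.054169] = 3.725489


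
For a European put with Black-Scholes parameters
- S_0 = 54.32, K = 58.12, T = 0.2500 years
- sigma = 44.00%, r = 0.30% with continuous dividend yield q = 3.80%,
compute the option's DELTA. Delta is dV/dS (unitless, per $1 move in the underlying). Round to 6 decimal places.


d1 = -0.2371243430; d2 = -0.4571243430
phi(d1) = 0.3878826203; exp(-qT) = 0.9905449824; exp(-rT) = 0.9992502812
N(-d1) = 0.5937198361
Delta = -exp(-qT) * N(-d1) = -0.9905449824 * 0.5937198361 = -0.588106

Answer: Delta = -0.588106


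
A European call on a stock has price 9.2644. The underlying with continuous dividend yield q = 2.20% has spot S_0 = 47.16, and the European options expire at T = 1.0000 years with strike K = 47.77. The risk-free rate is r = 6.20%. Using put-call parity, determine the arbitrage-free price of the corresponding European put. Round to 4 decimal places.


Put-call parity: C - P = S_0 * exp(-qT) - K * exp(-rT).
S_0 * exp(-qT) = 47.1600 * 0.97824024 = 46.13380949
K * exp(-rT) = 47.7700 * 0.93988289 = 44.89820550
P = C - S*exp(-qT) + K*exp(-rT)
P = 9.2644 - 46.13380949 + 44.89820550 = 8.0288

Answer: Put price = 8.0288


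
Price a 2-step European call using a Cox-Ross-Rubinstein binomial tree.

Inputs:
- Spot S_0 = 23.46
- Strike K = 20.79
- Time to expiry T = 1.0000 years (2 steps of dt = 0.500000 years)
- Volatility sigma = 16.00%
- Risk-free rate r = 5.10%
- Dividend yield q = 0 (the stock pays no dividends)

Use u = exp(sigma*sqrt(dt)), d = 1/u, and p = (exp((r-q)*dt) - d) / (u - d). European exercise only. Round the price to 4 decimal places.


Answer: Price = V(0,0) = 4.0432

Derivation:
dt = T/N = 0.500000
u = exp(sigma*sqrt(dt)) = 1.119785; d = 1/u = 0.893028
p = (exp((r-q)*dt) - d) / (u - d) = 0.585647
Discount per step: exp(-r*dt) = 0.974822
Stock lattice S(k, i) with i counting down-moves:
  k=0: S(0,0) = 23.4600
  k=1: S(1,0) = 26.2702; S(1,1) = 20.9504
  k=2: S(2,0) = 29.4169; S(2,1) = 23.4600; S(2,2) = 18.7093
Terminal payoffs V(N, i) = max(S_T - K, 0):
  V(2,0) = 8.626949; V(2,1) = 2.670000; V(2,2) = 0.000000
Backward induction: V(k, i) = exp(-r*dt) * [p * V(k+1, i) + (1-p) * V(k+1, i+1)].
  V(1,0) = exp(-r*dt) * [p*8.626949 + (1-p)*2.670000] = 6.003609
  V(1,1) = exp(-r*dt) * [p*2.670000 + (1-p)*0.000000] = 1.524308
  V(0,0) = exp(-r*dt) * [p*6.003609 + (1-p)*1.524308] = 4.043170


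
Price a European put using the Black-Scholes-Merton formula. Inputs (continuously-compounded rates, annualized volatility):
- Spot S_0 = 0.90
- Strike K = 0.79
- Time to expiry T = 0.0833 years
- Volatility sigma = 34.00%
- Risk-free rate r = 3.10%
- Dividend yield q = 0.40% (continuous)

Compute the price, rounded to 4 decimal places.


d1 = (ln(S/K) + (r - q + 0.5*sigma^2) * T) / (sigma * sqrt(T)) = 1.40044613
d2 = d1 - sigma * sqrt(T) = 1.30231621
exp(-rT) = 0.99742103; exp(-qT) = 0.99966686
P = K * exp(-rT) * N(-d2) - S_0 * exp(-qT) * N(-d1)
N(-d1) = 0.08068988; N(-d2) = 0.09640416
P = 0.7900 * 0.99742103 * 0.09640416 - 0.9000 * 0.99966686 * 0.08068988 = 0.0034

Answer: Price = 0.0034


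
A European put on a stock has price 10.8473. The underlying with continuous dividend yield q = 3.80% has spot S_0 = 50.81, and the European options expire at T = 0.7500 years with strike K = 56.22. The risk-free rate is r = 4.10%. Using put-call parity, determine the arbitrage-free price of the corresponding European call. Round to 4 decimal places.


Answer: Call price = 5.7121

Derivation:
Put-call parity: C - P = S_0 * exp(-qT) - K * exp(-rT).
S_0 * exp(-qT) = 50.8100 * 0.97190229 = 49.38235557
K * exp(-rT) = 56.2200 * 0.96971797 = 54.51754440
C = P + S*exp(-qT) - K*exp(-rT)
C = 10.8473 + 49.38235557 - 54.51754440 = 5.7121


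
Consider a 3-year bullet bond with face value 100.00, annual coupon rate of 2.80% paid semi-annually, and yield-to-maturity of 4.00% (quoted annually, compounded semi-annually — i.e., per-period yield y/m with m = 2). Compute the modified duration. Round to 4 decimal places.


Answer: Modified duration = 2.8394

Derivation:
Coupon per period c = face * coupon_rate / m = 1.400000
Periods per year m = 2; per-period yield y/m = 0.020000
Number of cashflows N = 6
Cashflows (t years, CF_t, discount factor 1/(1+y/m)^(m*t), PV):
  t = 0.5000: CF_t = 1.400000, DF = 0.980392, PV = 1.372549
  t = 1.0000: CF_t = 1.400000, DF = 0.961169, PV = 1.345636
  t = 1.5000: CF_t = 1.400000, DF = 0.942322, PV = 1.319251
  t = 2.0000: CF_t = 1.400000, DF = 0.923845, PV = 1.293384
  t = 2.5000: CF_t = 1.400000, DF = 0.905731, PV = 1.268023
  t = 3.0000: CF_t = 101.400000, DF = 0.887971, PV = 90.040298
Price P = sum_t PV_t = 96.639141
First compute Macaulay numerator sum_t t * PV_t:
  t * PV_t at t = 0.5000: 0.686275
  t * PV_t at t = 1.0000: 1.345636
  t * PV_t at t = 1.5000: 1.978877
  t * PV_t at t = 2.0000: 2.586767
  t * PV_t at t = 2.5000: 3.170058
  t * PV_t at t = 3.0000: 270.120894
Macaulay duration D = 279.888507 / 96.639141 = 2.896223
Modified duration = D / (1 + y/m) = 2.896223 / (1 + 0.020000) = 2.839434


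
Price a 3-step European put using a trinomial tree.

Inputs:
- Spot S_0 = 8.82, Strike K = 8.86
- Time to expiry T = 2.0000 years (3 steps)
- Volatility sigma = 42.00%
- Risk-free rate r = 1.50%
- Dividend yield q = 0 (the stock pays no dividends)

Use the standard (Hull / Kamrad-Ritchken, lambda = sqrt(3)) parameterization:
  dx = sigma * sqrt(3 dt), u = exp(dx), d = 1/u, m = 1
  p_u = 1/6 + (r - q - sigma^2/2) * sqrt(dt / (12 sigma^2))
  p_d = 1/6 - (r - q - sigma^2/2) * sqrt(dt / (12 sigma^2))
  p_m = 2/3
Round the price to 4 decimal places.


Answer: Price = V(0,0) = 1.7322

Derivation:
dt = T/N = 0.666667; dx = sigma*sqrt(3*dt) = 0.593970
u = exp(dx) = 1.811164; d = 1/u = 0.552131
p_u = 0.125587, p_m = 0.666667, p_d = 0.207746
Discount per step: exp(-r*dt) = 0.990050
Stock lattice S(k, j) with j the centered position index:
  k=0: S(0,+0) = 8.8200
  k=1: S(1,-1) = 4.8698; S(1,+0) = 8.8200; S(1,+1) = 15.9745
  k=2: S(2,-2) = 2.6888; S(2,-1) = 4.8698; S(2,+0) = 8.8200; S(2,+1) = 15.9745; S(2,+2) = 28.9324
  k=3: S(3,-3) = 1.4846; S(3,-2) = 2.6888; S(3,-1) = 4.8698; S(3,+0) = 8.8200; S(3,+1) = 15.9745; S(3,+2) = 28.9324; S(3,+3) = 52.4013
Terminal payoffs V(N, j) = max(K - S_T, 0):
  V(3,-3) = 7.375448; V(3,-2) = 6.171234; V(3,-1) = 3.990203; V(3,+0) = 0.040000; V(3,+1) = 0.000000; V(3,+2) = 0.000000; V(3,+3) = 0.000000
Backward induction: V(k, j) = exp(-r*dt) * [p_u * V(k+1, j+1) + p_m * V(k+1, j) + p_d * V(k+1, j-1)]
  V(2,-2) = exp(-r*dt) * [p_u*3.990203 + p_m*6.171234 + p_d*7.375448] = 6.086327
  V(2,-1) = exp(-r*dt) * [p_u*0.040000 + p_m*3.990203 + p_d*6.171234] = 3.907934
  V(2,+0) = exp(-r*dt) * [p_u*0.000000 + p_m*0.040000 + p_d*3.990203] = 0.847103
  V(2,+1) = exp(-r*dt) * [p_u*0.000000 + p_m*0.000000 + p_d*0.040000] = 0.008227
  V(2,+2) = exp(-r*dt) * [p_u*0.000000 + p_m*0.000000 + p_d*0.000000] = 0.000000
  V(1,-1) = exp(-r*dt) * [p_u*0.847103 + p_m*3.907934 + p_d*6.086327] = 3.936523
  V(1,+0) = exp(-r*dt) * [p_u*0.008227 + p_m*0.847103 + p_d*3.907934] = 1.363919
  V(1,+1) = exp(-r*dt) * [p_u*0.000000 + p_m*0.008227 + p_d*0.847103] = 0.179662
  V(0,+0) = exp(-r*dt) * [p_u*0.179662 + p_m*1.363919 + p_d*3.936523] = 1.732231


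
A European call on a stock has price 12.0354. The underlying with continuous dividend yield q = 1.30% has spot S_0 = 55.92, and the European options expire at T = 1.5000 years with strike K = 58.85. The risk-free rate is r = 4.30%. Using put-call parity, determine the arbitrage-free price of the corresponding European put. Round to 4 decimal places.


Answer: Put price = 12.3693

Derivation:
Put-call parity: C - P = S_0 * exp(-qT) - K * exp(-rT).
S_0 * exp(-qT) = 55.9200 * 0.98068890 = 54.84012302
K * exp(-rT) = 58.8500 * 0.93753611 = 55.17400032
P = C - S*exp(-qT) + K*exp(-rT)
P = 12.0354 - 54.84012302 + 55.17400032 = 12.3693


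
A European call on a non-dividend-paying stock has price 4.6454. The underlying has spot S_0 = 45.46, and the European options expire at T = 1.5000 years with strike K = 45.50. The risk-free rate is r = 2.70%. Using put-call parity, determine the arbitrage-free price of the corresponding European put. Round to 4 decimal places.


Put-call parity: C - P = S_0 * exp(-qT) - K * exp(-rT).
S_0 * exp(-qT) = 45.4600 * 1.00000000 = 45.46000000
K * exp(-rT) = 45.5000 * 0.96030916 = 43.69406699
P = C - S*exp(-qT) + K*exp(-rT)
P = 4.6454 - 45.46000000 + 43.69406699 = 2.8795

Answer: Put price = 2.8795


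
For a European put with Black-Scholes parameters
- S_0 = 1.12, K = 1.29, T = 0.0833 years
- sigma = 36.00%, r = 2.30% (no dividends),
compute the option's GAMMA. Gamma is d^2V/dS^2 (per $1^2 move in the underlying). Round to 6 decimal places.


d1 = -1.2896715701; d2 = -1.3935738319
phi(d1) = 0.1736758041; exp(-qT) = 1.0000000000; exp(-rT) = 0.9980859342
Gamma = exp(-qT) * phi(d1) / (S * sigma * sqrt(T)) = 1.0000000000 * 0.1736758041 / (1.1200 * 0.3600 * 0.2886173938) = 1.492438

Answer: Gamma = 1.492438


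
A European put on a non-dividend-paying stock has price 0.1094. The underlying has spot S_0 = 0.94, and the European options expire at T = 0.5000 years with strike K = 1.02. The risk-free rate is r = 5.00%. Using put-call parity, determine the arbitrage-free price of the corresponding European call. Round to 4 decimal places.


Put-call parity: C - P = S_0 * exp(-qT) - K * exp(-rT).
S_0 * exp(-qT) = 0.9400 * 1.00000000 = 0.94000000
K * exp(-rT) = 1.0200 * 0.97530991 = 0.99481611
C = P + S*exp(-qT) - K*exp(-rT)
C = 0.1094 + 0.94000000 - 0.99481611 = 0.0546

Answer: Call price = 0.0546


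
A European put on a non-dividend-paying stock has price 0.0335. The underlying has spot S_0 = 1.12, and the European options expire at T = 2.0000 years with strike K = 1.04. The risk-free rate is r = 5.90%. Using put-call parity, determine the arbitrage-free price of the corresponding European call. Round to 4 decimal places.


Answer: Call price = 0.2293

Derivation:
Put-call parity: C - P = S_0 * exp(-qT) - K * exp(-rT).
S_0 * exp(-qT) = 1.1200 * 1.00000000 = 1.12000000
K * exp(-rT) = 1.0400 * 0.88869605 = 0.92424389
C = P + S*exp(-qT) - K*exp(-rT)
C = 0.0335 + 1.12000000 - 0.92424389 = 0.2293


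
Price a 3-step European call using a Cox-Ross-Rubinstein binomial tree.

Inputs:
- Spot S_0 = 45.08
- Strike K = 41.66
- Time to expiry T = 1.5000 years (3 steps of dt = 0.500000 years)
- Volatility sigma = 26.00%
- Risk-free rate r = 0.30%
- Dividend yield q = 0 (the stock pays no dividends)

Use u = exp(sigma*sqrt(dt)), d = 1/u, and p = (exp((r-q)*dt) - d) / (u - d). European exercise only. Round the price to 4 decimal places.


dt = T/N = 0.500000
u = exp(sigma*sqrt(dt)) = 1.201833; d = 1/u = 0.832062
p = (exp((r-q)*dt) - d) / (u - d) = 0.458227
Discount per step: exp(-r*dt) = 0.998501
Stock lattice S(k, i) with i counting down-moves:
  k=0: S(0,0) = 45.0800
  k=1: S(1,0) = 54.1786; S(1,1) = 37.5094
  k=2: S(2,0) = 65.1137; S(2,1) = 45.0800; S(2,2) = 31.2101
  k=3: S(3,0) = 78.2557; S(3,1) = 54.1786; S(3,2) = 37.5094; S(3,3) = 25.9688
Terminal payoffs V(N, i) = max(S_T - K, 0):
  V(3,0) = 36.595724; V(3,1) = 12.518625; V(3,2) = 0.000000; V(3,3) = 0.000000
Backward induction: V(k, i) = exp(-r*dt) * [p * V(k+1, i) + (1-p) * V(k+1, i+1)].
  V(2,0) = exp(-r*dt) * [p*36.595724 + (1-p)*12.518625] = 23.516094
  V(2,1) = exp(-r*dt) * [p*12.518625 + (1-p)*0.000000] = 5.727770
  V(2,2) = exp(-r*dt) * [p*0.000000 + (1-p)*0.000000] = 0.000000
  V(1,0) = exp(-r*dt) * [p*23.516094 + (1-p)*5.727770] = 13.858052
  V(1,1) = exp(-r*dt) * [p*5.727770 + (1-p)*0.000000] = 2.620683
  V(0,0) = exp(-r*dt) * [p*13.858052 + (1-p)*2.620683] = 7.758299

Answer: Price = V(0,0) = 7.7583


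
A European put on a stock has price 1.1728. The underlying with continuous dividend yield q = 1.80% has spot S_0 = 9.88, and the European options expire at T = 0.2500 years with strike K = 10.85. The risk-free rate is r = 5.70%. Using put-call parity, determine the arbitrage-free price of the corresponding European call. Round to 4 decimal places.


Answer: Call price = 0.3120

Derivation:
Put-call parity: C - P = S_0 * exp(-qT) - K * exp(-rT).
S_0 * exp(-qT) = 9.8800 * 0.99551011 = 9.83563989
K * exp(-rT) = 10.8500 * 0.98585105 = 10.69648390
C = P + S*exp(-qT) - K*exp(-rT)
C = 1.1728 + 9.83563989 - 10.69648390 = 0.3120


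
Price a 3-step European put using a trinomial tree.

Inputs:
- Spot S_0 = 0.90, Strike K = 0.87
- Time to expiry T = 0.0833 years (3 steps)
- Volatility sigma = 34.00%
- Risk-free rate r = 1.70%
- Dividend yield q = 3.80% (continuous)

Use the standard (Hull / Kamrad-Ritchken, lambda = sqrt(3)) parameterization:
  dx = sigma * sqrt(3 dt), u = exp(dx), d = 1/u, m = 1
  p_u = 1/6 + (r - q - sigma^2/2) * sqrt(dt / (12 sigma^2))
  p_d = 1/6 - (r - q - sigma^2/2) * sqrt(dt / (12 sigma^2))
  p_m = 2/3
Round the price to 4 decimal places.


dt = T/N = 0.027767; dx = sigma*sqrt(3*dt) = 0.098130
u = exp(dx) = 1.103106; d = 1/u = 0.906531
p_u = 0.155518, p_m = 0.666667, p_d = 0.177815
Discount per step: exp(-r*dt) = 0.999528
Stock lattice S(k, j) with j the centered position index:
  k=0: S(0,+0) = 0.9000
  k=1: S(1,-1) = 0.8159; S(1,+0) = 0.9000; S(1,+1) = 0.9928
  k=2: S(2,-2) = 0.7396; S(2,-1) = 0.8159; S(2,+0) = 0.9000; S(2,+1) = 0.9928; S(2,+2) = 1.0952
  k=3: S(3,-3) = 0.6705; S(3,-2) = 0.7396; S(3,-1) = 0.8159; S(3,+0) = 0.9000; S(3,+1) = 0.9928; S(3,+2) = 1.0952; S(3,+3) = 1.2081
Terminal payoffs V(N, j) = max(K - S_T, 0):
  V(3,-3) = 0.199513; V(3,-2) = 0.130381; V(3,-1) = 0.054122; V(3,+0) = 0.000000; V(3,+1) = 0.000000; V(3,+2) = 0.000000; V(3,+3) = 0.000000
Backward induction: V(k, j) = exp(-r*dt) * [p_u * V(k+1, j+1) + p_m * V(k+1, j) + p_d * V(k+1, j-1)]
  V(2,-2) = exp(-r*dt) * [p_u*0.054122 + p_m*0.130381 + p_d*0.199513] = 0.130752
  V(2,-1) = exp(-r*dt) * [p_u*0.000000 + p_m*0.054122 + p_d*0.130381] = 0.059237
  V(2,+0) = exp(-r*dt) * [p_u*0.000000 + p_m*0.000000 + p_d*0.054122] = 0.009619
  V(2,+1) = exp(-r*dt) * [p_u*0.000000 + p_m*0.000000 + p_d*0.000000] = 0.000000
  V(2,+2) = exp(-r*dt) * [p_u*0.000000 + p_m*0.000000 + p_d*0.000000] = 0.000000
  V(1,-1) = exp(-r*dt) * [p_u*0.009619 + p_m*0.059237 + p_d*0.130752] = 0.064207
  V(1,+0) = exp(-r*dt) * [p_u*0.000000 + p_m*0.009619 + p_d*0.059237] = 0.016938
  V(1,+1) = exp(-r*dt) * [p_u*0.000000 + p_m*0.000000 + p_d*0.009619] = 0.001710
  V(0,+0) = exp(-r*dt) * [p_u*0.001710 + p_m*0.016938 + p_d*0.064207] = 0.022964

Answer: Price = V(0,0) = 0.0230


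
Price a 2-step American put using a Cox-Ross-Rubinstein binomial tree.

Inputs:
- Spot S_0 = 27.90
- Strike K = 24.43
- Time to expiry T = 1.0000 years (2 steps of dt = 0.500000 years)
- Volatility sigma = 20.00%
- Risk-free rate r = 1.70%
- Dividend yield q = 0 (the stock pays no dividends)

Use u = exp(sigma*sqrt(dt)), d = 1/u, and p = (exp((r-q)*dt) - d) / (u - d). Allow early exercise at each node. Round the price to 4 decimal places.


dt = T/N = 0.500000
u = exp(sigma*sqrt(dt)) = 1.151910; d = 1/u = 0.868123
p = (exp((r-q)*dt) - d) / (u - d) = 0.494783
Discount per step: exp(-r*dt) = 0.991536
Stock lattice S(k, i) with i counting down-moves:
  k=0: S(0,0) = 27.9000
  k=1: S(1,0) = 32.1383; S(1,1) = 24.2206
  k=2: S(2,0) = 37.0204; S(2,1) = 27.9000; S(2,2) = 21.0265
Terminal payoffs V(N, i) = max(K - S_T, 0):
  V(2,0) = 0.000000; V(2,1) = 0.000000; V(2,2) = 3.403491
Backward induction: V(k, i) = exp(-r*dt) * [p * V(k+1, i) + (1-p) * V(k+1, i+1)]; then take max(V_cont, immediate exercise) for American.
  V(1,0) = exp(-r*dt) * [p*0.000000 + (1-p)*0.000000] = 0.000000; exercise = 0.000000; V(1,0) = max -> 0.000000
  V(1,1) = exp(-r*dt) * [p*0.000000 + (1-p)*3.403491] = 1.704947; exercise = 0.209356; V(1,1) = max -> 1.704947
  V(0,0) = exp(-r*dt) * [p*0.000000 + (1-p)*1.704947] = 0.854077; exercise = 0.000000; V(0,0) = max -> 0.854077

Answer: Price = V(0,0) = 0.8541


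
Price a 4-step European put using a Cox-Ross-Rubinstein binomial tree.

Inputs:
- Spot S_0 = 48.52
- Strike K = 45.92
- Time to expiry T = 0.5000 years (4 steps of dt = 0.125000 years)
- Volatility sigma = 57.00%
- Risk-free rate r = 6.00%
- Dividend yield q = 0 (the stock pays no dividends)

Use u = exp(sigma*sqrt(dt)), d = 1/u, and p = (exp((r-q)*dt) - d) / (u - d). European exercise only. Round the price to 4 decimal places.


dt = T/N = 0.125000
u = exp(sigma*sqrt(dt)) = 1.223267; d = 1/u = 0.817483
p = (exp((r-q)*dt) - d) / (u - d) = 0.468341
Discount per step: exp(-r*dt) = 0.992528
Stock lattice S(k, i) with i counting down-moves:
  k=0: S(0,0) = 48.5200
  k=1: S(1,0) = 59.3529; S(1,1) = 39.6643
  k=2: S(2,0) = 72.6045; S(2,1) = 48.5200; S(2,2) = 32.4249
  k=3: S(3,0) = 88.8147; S(3,1) = 59.3529; S(3,2) = 39.6643; S(3,3) = 26.5068
  k=4: S(4,0) = 108.6441; S(4,1) = 72.6045; S(4,2) = 48.5200; S(4,3) = 32.4249; S(4,4) = 21.6688
Terminal payoffs V(N, i) = max(K - S_T, 0):
  V(4,0) = 0.000000; V(4,1) = 0.000000; V(4,2) = 0.000000; V(4,3) = 13.495146; V(4,4) = 24.251180
Backward induction: V(k, i) = exp(-r*dt) * [p * V(k+1, i) + (1-p) * V(k+1, i+1)].
  V(3,0) = exp(-r*dt) * [p*0.000000 + (1-p)*0.000000] = 0.000000
  V(3,1) = exp(-r*dt) * [p*0.000000 + (1-p)*0.000000] = 0.000000
  V(3,2) = exp(-r*dt) * [p*0.000000 + (1-p)*13.495146] = 7.121211
  V(3,3) = exp(-r*dt) * [p*13.495146 + (1-p)*24.251180] = 19.070129
  V(2,0) = exp(-r*dt) * [p*0.000000 + (1-p)*0.000000] = 0.000000
  V(2,1) = exp(-r*dt) * [p*0.000000 + (1-p)*7.121211] = 3.757769
  V(2,2) = exp(-r*dt) * [p*7.121211 + (1-p)*19.070129] = 13.373288
  V(1,0) = exp(-r*dt) * [p*0.000000 + (1-p)*3.757769] = 1.982925
  V(1,1) = exp(-r*dt) * [p*3.757769 + (1-p)*13.373288] = 8.803674
  V(0,0) = exp(-r*dt) * [p*1.982925 + (1-p)*8.803674] = 5.567328

Answer: Price = V(0,0) = 5.5673


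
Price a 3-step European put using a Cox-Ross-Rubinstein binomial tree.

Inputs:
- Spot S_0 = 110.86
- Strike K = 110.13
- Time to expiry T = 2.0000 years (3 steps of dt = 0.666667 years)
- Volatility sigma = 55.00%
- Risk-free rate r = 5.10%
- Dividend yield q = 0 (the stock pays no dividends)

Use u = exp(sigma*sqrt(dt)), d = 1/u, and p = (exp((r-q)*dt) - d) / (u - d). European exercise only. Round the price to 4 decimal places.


Answer: Price = V(0,0) = 28.7852

Derivation:
dt = T/N = 0.666667
u = exp(sigma*sqrt(dt)) = 1.566859; d = 1/u = 0.638219
p = (exp((r-q)*dt) - d) / (u - d) = 0.426823
Discount per step: exp(-r*dt) = 0.966572
Stock lattice S(k, i) with i counting down-moves:
  k=0: S(0,0) = 110.8600
  k=1: S(1,0) = 173.7020; S(1,1) = 70.7530
  k=2: S(2,0) = 272.1666; S(2,1) = 110.8600; S(2,2) = 45.1559
  k=3: S(3,0) = 426.4467; S(3,1) = 173.7020; S(3,2) = 70.7530; S(3,3) = 28.8194
Terminal payoffs V(N, i) = max(K - S_T, 0):
  V(3,0) = 0.000000; V(3,1) = 0.000000; V(3,2) = 39.376994; V(3,3) = 81.310600
Backward induction: V(k, i) = exp(-r*dt) * [p * V(k+1, i) + (1-p) * V(k+1, i+1)].
  V(2,0) = exp(-r*dt) * [p*0.000000 + (1-p)*0.000000] = 0.000000
  V(2,1) = exp(-r*dt) * [p*0.000000 + (1-p)*39.376994] = 21.815492
  V(2,2) = exp(-r*dt) * [p*39.376994 + (1-p)*81.310600] = 61.292577
  V(1,0) = exp(-r*dt) * [p*0.000000 + (1-p)*21.815492] = 12.086136
  V(1,1) = exp(-r*dt) * [p*21.815492 + (1-p)*61.292577] = 42.957177
  V(0,0) = exp(-r*dt) * [p*12.086136 + (1-p)*42.957177] = 28.785171


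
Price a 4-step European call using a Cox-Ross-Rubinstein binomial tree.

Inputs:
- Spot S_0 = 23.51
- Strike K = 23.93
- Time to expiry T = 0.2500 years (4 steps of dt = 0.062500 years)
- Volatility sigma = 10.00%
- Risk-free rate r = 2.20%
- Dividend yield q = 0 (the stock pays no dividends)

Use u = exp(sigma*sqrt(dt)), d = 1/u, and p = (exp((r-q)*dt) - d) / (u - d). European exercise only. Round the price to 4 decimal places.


dt = T/N = 0.062500
u = exp(sigma*sqrt(dt)) = 1.025315; d = 1/u = 0.975310
p = (exp((r-q)*dt) - d) / (u - d) = 0.521266
Discount per step: exp(-r*dt) = 0.998626
Stock lattice S(k, i) with i counting down-moves:
  k=0: S(0,0) = 23.5100
  k=1: S(1,0) = 24.1052; S(1,1) = 22.9295
  k=2: S(2,0) = 24.7154; S(2,1) = 23.5100; S(2,2) = 22.3634
  k=3: S(3,0) = 25.3411; S(3,1) = 24.1052; S(3,2) = 22.9295; S(3,3) = 21.8112
  k=4: S(4,0) = 25.9826; S(4,1) = 24.7154; S(4,2) = 23.5100; S(4,3) = 22.3634; S(4,4) = 21.2727
Terminal payoffs V(N, i) = max(S_T - K, 0):
  V(4,0) = 2.052568; V(4,1) = 0.785383; V(4,2) = 0.000000; V(4,3) = 0.000000; V(4,4) = 0.000000
Backward induction: V(k, i) = exp(-r*dt) * [p * V(k+1, i) + (1-p) * V(k+1, i+1)].
  V(3,0) = exp(-r*dt) * [p*2.052568 + (1-p)*0.785383] = 1.443938
  V(3,1) = exp(-r*dt) * [p*0.785383 + (1-p)*0.000000] = 0.408831
  V(3,2) = exp(-r*dt) * [p*0.000000 + (1-p)*0.000000] = 0.000000
  V(3,3) = exp(-r*dt) * [p*0.000000 + (1-p)*0.000000] = 0.000000
  V(2,0) = exp(-r*dt) * [p*1.443938 + (1-p)*0.408831] = 0.947094
  V(2,1) = exp(-r*dt) * [p*0.408831 + (1-p)*0.000000] = 0.212817
  V(2,2) = exp(-r*dt) * [p*0.000000 + (1-p)*0.000000] = 0.000000
  V(1,0) = exp(-r*dt) * [p*0.947094 + (1-p)*0.212817] = 0.594753
  V(1,1) = exp(-r*dt) * [p*0.212817 + (1-p)*0.000000] = 0.110782
  V(0,0) = exp(-r*dt) * [p*0.594753 + (1-p)*0.110782] = 0.362561

Answer: Price = V(0,0) = 0.3626


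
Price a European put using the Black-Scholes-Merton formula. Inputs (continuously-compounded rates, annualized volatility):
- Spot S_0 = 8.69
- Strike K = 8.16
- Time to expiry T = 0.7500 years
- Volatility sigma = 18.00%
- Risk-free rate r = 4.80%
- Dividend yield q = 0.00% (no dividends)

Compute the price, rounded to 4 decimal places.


Answer: Price = 0.2051

Derivation:
d1 = (ln(S/K) + (r - q + 0.5*sigma^2) * T) / (sigma * sqrt(T)) = 0.71257064
d2 = d1 - sigma * sqrt(T) = 0.55668607
exp(-rT) = 0.96464029; exp(-qT) = 1.00000000
P = K * exp(-rT) * N(-d2) - S_0 * exp(-qT) * N(-d1)
N(-d1) = 0.23805574; N(-d2) = 0.28887097
P = 8.1600 * 0.96464029 * 0.28887097 - 8.6900 * 1.00000000 * 0.23805574 = 0.2051


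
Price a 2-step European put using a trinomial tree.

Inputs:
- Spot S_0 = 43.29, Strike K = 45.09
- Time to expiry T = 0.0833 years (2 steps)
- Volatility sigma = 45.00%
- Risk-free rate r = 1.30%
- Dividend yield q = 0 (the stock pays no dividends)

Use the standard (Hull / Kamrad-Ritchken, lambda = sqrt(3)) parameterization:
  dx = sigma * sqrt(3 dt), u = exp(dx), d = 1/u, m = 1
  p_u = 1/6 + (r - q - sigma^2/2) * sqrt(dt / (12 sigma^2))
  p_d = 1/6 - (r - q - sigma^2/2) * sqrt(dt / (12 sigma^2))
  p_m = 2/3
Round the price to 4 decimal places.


dt = T/N = 0.041650; dx = sigma*sqrt(3*dt) = 0.159067
u = exp(dx) = 1.172417; d = 1/u = 0.852939
p_u = 0.155113, p_m = 0.666667, p_d = 0.178220
Discount per step: exp(-r*dt) = 0.999459
Stock lattice S(k, j) with j the centered position index:
  k=0: S(0,+0) = 43.2900
  k=1: S(1,-1) = 36.9237; S(1,+0) = 43.2900; S(1,+1) = 50.7539
  k=2: S(2,-2) = 31.4937; S(2,-1) = 36.9237; S(2,+0) = 43.2900; S(2,+1) = 50.7539; S(2,+2) = 59.5047
Terminal payoffs V(N, j) = max(K - S_T, 0):
  V(2,-2) = 13.596309; V(2,-1) = 8.166269; V(2,+0) = 1.800000; V(2,+1) = 0.000000; V(2,+2) = 0.000000
Backward induction: V(k, j) = exp(-r*dt) * [p_u * V(k+1, j+1) + p_m * V(k+1, j) + p_d * V(k+1, j-1)]
  V(1,-1) = exp(-r*dt) * [p_u*1.800000 + p_m*8.166269 + p_d*13.596309] = 8.142111
  V(1,+0) = exp(-r*dt) * [p_u*0.000000 + p_m*1.800000 + p_d*8.166269] = 2.653958
  V(1,+1) = exp(-r*dt) * [p_u*0.000000 + p_m*0.000000 + p_d*1.800000] = 0.320623
  V(0,+0) = exp(-r*dt) * [p_u*0.320623 + p_m*2.653958 + p_d*8.142111] = 3.268357

Answer: Price = V(0,0) = 3.2684


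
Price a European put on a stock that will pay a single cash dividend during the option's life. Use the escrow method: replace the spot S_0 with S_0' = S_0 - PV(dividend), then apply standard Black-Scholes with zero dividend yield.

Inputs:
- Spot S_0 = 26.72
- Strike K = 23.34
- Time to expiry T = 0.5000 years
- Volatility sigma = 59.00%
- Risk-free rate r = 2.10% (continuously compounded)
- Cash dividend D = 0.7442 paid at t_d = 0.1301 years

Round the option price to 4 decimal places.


Answer: Price = 2.7710

Derivation:
PV(D) = D * exp(-r * t_d) = 0.7442 * 0.99727163 = 0.74216955
S_0' = S_0 - PV(D) = 26.7200 - 0.74216955 = 25.97783045
d1 = (ln(S_0'/K) + (r + sigma^2/2)*T) / (sigma*sqrt(T)) = 0.49042019
d2 = d1 - sigma*sqrt(T) = 0.07322719
exp(-rT) = 0.98955493
N(-d1) = 0.31191829; N(-d2) = 0.47081266
P = K * exp(-rT) * N(-d2) - S_0' * N(-d1) = 23.3400 * 0.98955493 * 0.47081266 - 25.97783045 * 0.31191829 = 2.7710


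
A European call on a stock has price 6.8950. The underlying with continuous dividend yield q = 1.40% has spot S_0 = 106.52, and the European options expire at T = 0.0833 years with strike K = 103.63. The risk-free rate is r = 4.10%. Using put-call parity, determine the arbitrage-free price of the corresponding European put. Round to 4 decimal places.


Answer: Put price = 3.7758

Derivation:
Put-call parity: C - P = S_0 * exp(-qT) - K * exp(-rT).
S_0 * exp(-qT) = 106.5200 * 0.99883448 = 106.39584878
K * exp(-rT) = 103.6300 * 0.99659053 = 103.27667616
P = C - S*exp(-qT) + K*exp(-rT)
P = 6.8950 - 106.39584878 + 103.27667616 = 3.7758


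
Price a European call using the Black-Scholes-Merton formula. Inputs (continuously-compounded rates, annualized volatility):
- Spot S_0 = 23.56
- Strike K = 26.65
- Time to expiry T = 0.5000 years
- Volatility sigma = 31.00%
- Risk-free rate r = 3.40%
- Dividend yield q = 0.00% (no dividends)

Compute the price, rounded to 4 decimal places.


d1 = (ln(S/K) + (r - q + 0.5*sigma^2) * T) / (sigma * sqrt(T)) = -0.37505761
d2 = d1 - sigma * sqrt(T) = -0.59426071
exp(-rT) = 0.98314368; exp(-qT) = 1.00000000
C = S_0 * exp(-qT) * N(d1) - K * exp(-rT) * N(d2)
N(d1) = 0.35380881; N(d2) = 0.27616888
C = 23.5600 * 1.00000000 * 0.35380881 - 26.6500 * 0.98314368 * 0.27616888 = 1.0999

Answer: Price = 1.0999


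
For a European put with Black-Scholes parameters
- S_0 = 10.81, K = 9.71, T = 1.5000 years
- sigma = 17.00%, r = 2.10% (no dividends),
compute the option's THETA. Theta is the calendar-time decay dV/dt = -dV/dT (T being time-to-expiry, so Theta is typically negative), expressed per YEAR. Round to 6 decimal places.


d1 = 0.7708224795; d2 = 0.5626158514
phi(d1) = 0.2964068780; exp(-qT) = 1.0000000000; exp(-rT) = 0.9689909565
Theta = -S*exp(-qT)*phi(d1)*sigma/(2*sqrt(T)) + r*K*exp(-rT)*N(-d2) - q*S*exp(-qT)*N(-d1)
N(-d1) = 0.2204060805; N(-d2) = 0.2868482479; sqrt(T) = 1.2247448714
Term 1 = -10.8100 * 1.0000000000 * 0.2964068780 * 0.1700 / (2 * 1.2247448714) = -0.2223756688
Term 2 = 0.0210 * 9.7100 * 0.9689909565 * 0.2868482479 = 0.0566774693
Term 3 = 0 (no dividend yield, q = 0)
Theta = -0.2223756688 + (0.0566774693) + (0.0000000000) = -0.165698

Answer: Theta = -0.165698


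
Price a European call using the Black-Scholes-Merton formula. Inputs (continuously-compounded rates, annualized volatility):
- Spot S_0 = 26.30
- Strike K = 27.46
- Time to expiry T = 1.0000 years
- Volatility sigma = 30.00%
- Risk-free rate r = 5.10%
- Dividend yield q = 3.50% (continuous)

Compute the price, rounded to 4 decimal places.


Answer: Price = 2.7326

Derivation:
d1 = (ln(S/K) + (r - q + 0.5*sigma^2) * T) / (sigma * sqrt(T)) = 0.05946180
d2 = d1 - sigma * sqrt(T) = -0.24053820
exp(-rT) = 0.95027867; exp(-qT) = 0.96560542
C = S_0 * exp(-qT) * N(d1) - K * exp(-rT) * N(d2)
N(d1) = 0.52370785; N(d2) = 0.40495653
C = 26.3000 * 0.96560542 * 0.52370785 - 27.4600 * 0.95027867 * 0.40495653 = 2.7326


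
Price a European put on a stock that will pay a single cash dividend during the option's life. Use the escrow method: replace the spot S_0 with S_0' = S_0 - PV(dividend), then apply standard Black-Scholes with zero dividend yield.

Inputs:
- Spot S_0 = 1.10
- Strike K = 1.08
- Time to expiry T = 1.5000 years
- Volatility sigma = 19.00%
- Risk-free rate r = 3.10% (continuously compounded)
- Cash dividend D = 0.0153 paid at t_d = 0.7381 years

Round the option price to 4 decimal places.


Answer: Price = 0.0733

Derivation:
PV(D) = D * exp(-r * t_d) = 0.0153 * 0.97737869 = 0.01495389
S_0' = S_0 - PV(D) = 1.1000 - 0.01495389 = 1.08504611
d1 = (ln(S_0'/K) + (r + sigma^2/2)*T) / (sigma*sqrt(T)) = 0.33620939
d2 = d1 - sigma*sqrt(T) = 0.10350787
exp(-rT) = 0.95456456
N(-d1) = 0.36835648; N(-d2) = 0.45877995
P = K * exp(-rT) * N(-d2) - S_0' * N(-d1) = 1.0800 * 0.95456456 * 0.45877995 - 1.08504611 * 0.36835648 = 0.0733


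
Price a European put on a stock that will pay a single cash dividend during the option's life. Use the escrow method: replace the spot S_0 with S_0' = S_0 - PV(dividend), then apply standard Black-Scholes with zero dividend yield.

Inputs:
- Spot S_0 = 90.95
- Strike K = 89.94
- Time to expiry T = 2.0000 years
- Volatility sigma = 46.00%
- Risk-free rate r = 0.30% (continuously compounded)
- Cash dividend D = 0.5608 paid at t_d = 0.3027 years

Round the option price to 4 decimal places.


PV(D) = D * exp(-r * t_d) = 0.5608 * 0.99909231 = 0.56029097
S_0' = S_0 - PV(D) = 90.9500 - 0.56029097 = 90.38970903
d1 = (ln(S_0'/K) + (r + sigma^2/2)*T) / (sigma*sqrt(T)) = 0.34215920
d2 = d1 - sigma*sqrt(T) = -0.30837904
exp(-rT) = 0.99401796
N(-d1) = 0.36611555; N(-d2) = 0.62110304
P = K * exp(-rT) * N(-d2) - S_0' * N(-d1) = 89.9400 * 0.99401796 * 0.62110304 - 90.38970903 * 0.36611555 = 22.4348

Answer: Price = 22.4348


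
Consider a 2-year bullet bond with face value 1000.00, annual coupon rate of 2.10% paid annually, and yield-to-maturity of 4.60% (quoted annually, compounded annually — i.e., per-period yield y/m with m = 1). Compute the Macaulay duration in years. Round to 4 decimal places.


Answer: Macaulay duration = 1.9789 years

Derivation:
Coupon per period c = face * coupon_rate / m = 21.000000
Periods per year m = 1; per-period yield y/m = 0.046000
Number of cashflows N = 2
Cashflows (t years, CF_t, discount factor 1/(1+y/m)^(m*t), PV):
  t = 1.0000: CF_t = 21.000000, DF = 0.956023, PV = 20.076482
  t = 2.0000: CF_t = 1021.000000, DF = 0.913980, PV = 933.173448
Price P = sum_t PV_t = 953.249930
Macaulay numerator sum_t t * PV_t:
  t * PV_t at t = 1.0000: 20.076482
  t * PV_t at t = 2.0000: 1866.346896
Macaulay duration D = (sum_t t * PV_t) / P = 1886.423377 / 953.249930 = 1.978939


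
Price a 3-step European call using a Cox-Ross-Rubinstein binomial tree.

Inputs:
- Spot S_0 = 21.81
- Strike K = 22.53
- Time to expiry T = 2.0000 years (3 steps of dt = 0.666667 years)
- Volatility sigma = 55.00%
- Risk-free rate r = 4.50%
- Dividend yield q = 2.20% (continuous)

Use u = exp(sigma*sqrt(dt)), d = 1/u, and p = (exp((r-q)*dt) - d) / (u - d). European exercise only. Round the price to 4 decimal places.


Answer: Price = V(0,0) = 6.8874

Derivation:
dt = T/N = 0.666667
u = exp(sigma*sqrt(dt)) = 1.566859; d = 1/u = 0.638219
p = (exp((r-q)*dt) - d) / (u - d) = 0.406220
Discount per step: exp(-r*dt) = 0.970446
Stock lattice S(k, i) with i counting down-moves:
  k=0: S(0,0) = 21.8100
  k=1: S(1,0) = 34.1732; S(1,1) = 13.9196
  k=2: S(2,0) = 53.5446; S(2,1) = 21.8100; S(2,2) = 8.8837
  k=3: S(3,0) = 83.8968; S(3,1) = 34.1732; S(3,2) = 13.9196; S(3,3) = 5.6698
Terminal payoffs V(N, i) = max(S_T - K, 0):
  V(3,0) = 61.366839; V(3,1) = 11.643200; V(3,2) = 0.000000; V(3,3) = 0.000000
Backward induction: V(k, i) = exp(-r*dt) * [p * V(k+1, i) + (1-p) * V(k+1, i+1)].
  V(2,0) = exp(-r*dt) * [p*61.366839 + (1-p)*11.643200] = 30.900865
  V(2,1) = exp(-r*dt) * [p*11.643200 + (1-p)*0.000000] = 4.589917
  V(2,2) = exp(-r*dt) * [p*0.000000 + (1-p)*0.000000] = 0.000000
  V(1,0) = exp(-r*dt) * [p*30.900865 + (1-p)*4.589917] = 14.826419
  V(1,1) = exp(-r*dt) * [p*4.589917 + (1-p)*0.000000] = 1.809411
  V(0,0) = exp(-r*dt) * [p*14.826419 + (1-p)*1.809411] = 6.887427


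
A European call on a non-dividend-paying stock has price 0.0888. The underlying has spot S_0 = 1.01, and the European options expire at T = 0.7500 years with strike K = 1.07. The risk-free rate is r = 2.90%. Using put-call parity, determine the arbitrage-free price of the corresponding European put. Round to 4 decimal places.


Put-call parity: C - P = S_0 * exp(-qT) - K * exp(-rT).
S_0 * exp(-qT) = 1.0100 * 1.00000000 = 1.01000000
K * exp(-rT) = 1.0700 * 0.97848483 = 1.04697876
P = C - S*exp(-qT) + K*exp(-rT)
P = 0.0888 - 1.01000000 + 1.04697876 = 0.1258

Answer: Put price = 0.1258


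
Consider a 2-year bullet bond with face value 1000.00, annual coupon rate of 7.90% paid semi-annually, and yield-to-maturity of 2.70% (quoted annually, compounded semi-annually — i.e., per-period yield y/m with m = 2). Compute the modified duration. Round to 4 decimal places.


Answer: Modified duration = 1.8695

Derivation:
Coupon per period c = face * coupon_rate / m = 39.500000
Periods per year m = 2; per-period yield y/m = 0.013500
Number of cashflows N = 4
Cashflows (t years, CF_t, discount factor 1/(1+y/m)^(m*t), PV):
  t = 0.5000: CF_t = 39.500000, DF = 0.986680, PV = 38.973853
  t = 1.0000: CF_t = 39.500000, DF = 0.973537, PV = 38.454714
  t = 1.5000: CF_t = 39.500000, DF = 0.960569, PV = 37.942491
  t = 2.0000: CF_t = 1039.500000, DF = 0.947774, PV = 985.211520
Price P = sum_t PV_t = 1100.582578
First compute Macaulay numerator sum_t t * PV_t:
  t * PV_t at t = 0.5000: 19.486926
  t * PV_t at t = 1.0000: 38.454714
  t * PV_t at t = 1.5000: 56.913736
  t * PV_t at t = 2.0000: 1970.423041
Macaulay duration D = 2085.278418 / 1100.582578 = 1.894704
Modified duration = D / (1 + y/m) = 1.894704 / (1 + 0.013500) = 1.869466


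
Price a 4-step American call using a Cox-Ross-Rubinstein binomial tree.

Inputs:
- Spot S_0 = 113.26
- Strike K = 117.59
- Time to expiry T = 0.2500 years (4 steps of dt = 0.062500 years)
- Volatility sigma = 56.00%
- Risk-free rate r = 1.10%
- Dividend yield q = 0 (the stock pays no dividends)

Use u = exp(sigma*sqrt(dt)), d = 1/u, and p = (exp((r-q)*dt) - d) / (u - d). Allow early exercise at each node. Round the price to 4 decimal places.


dt = T/N = 0.062500
u = exp(sigma*sqrt(dt)) = 1.150274; d = 1/u = 0.869358
p = (exp((r-q)*dt) - d) / (u - d) = 0.467505
Discount per step: exp(-r*dt) = 0.999313
Stock lattice S(k, i) with i counting down-moves:
  k=0: S(0,0) = 113.2600
  k=1: S(1,0) = 130.2800; S(1,1) = 98.4635
  k=2: S(2,0) = 149.8577; S(2,1) = 113.2600; S(2,2) = 85.6001
  k=3: S(3,0) = 172.3774; S(3,1) = 130.2800; S(3,2) = 98.4635; S(3,3) = 74.4171
  k=4: S(4,0) = 198.2812; S(4,1) = 149.8577; S(4,2) = 113.2600; S(4,3) = 85.6001; S(4,4) = 64.6951
Terminal payoffs V(N, i) = max(S_T - K, 0):
  V(4,0) = 80.691167; V(4,1) = 32.267683; V(4,2) = 0.000000; V(4,3) = 0.000000; V(4,4) = 0.000000
Backward induction: V(k, i) = exp(-r*dt) * [p * V(k+1, i) + (1-p) * V(k+1, i+1)]; then take max(V_cont, immediate exercise) for American.
  V(3,0) = exp(-r*dt) * [p*80.691167 + (1-p)*32.267683] = 54.868181; exercise = 54.787366; V(3,0) = max -> 54.868181
  V(3,1) = exp(-r*dt) * [p*32.267683 + (1-p)*0.000000] = 15.074943; exercise = 12.690010; V(3,1) = max -> 15.074943
  V(3,2) = exp(-r*dt) * [p*0.000000 + (1-p)*0.000000] = 0.000000; exercise = 0.000000; V(3,2) = max -> 0.000000
  V(3,3) = exp(-r*dt) * [p*0.000000 + (1-p)*0.000000] = 0.000000; exercise = 0.000000; V(3,3) = max -> 0.000000
  V(2,0) = exp(-r*dt) * [p*54.868181 + (1-p)*15.074943] = 33.655345; exercise = 32.267683; V(2,0) = max -> 33.655345
  V(2,1) = exp(-r*dt) * [p*15.074943 + (1-p)*0.000000] = 7.042772; exercise = 0.000000; V(2,1) = max -> 7.042772
  V(2,2) = exp(-r*dt) * [p*0.000000 + (1-p)*0.000000] = 0.000000; exercise = 0.000000; V(2,2) = max -> 0.000000
  V(1,0) = exp(-r*dt) * [p*33.655345 + (1-p)*7.042772] = 19.470899; exercise = 12.690010; V(1,0) = max -> 19.470899
  V(1,1) = exp(-r*dt) * [p*7.042772 + (1-p)*0.000000] = 3.290270; exercise = 0.000000; V(1,1) = max -> 3.290270
  V(0,0) = exp(-r*dt) * [p*19.470899 + (1-p)*3.290270] = 10.847339; exercise = 0.000000; V(0,0) = max -> 10.847339

Answer: Price = V(0,0) = 10.8473


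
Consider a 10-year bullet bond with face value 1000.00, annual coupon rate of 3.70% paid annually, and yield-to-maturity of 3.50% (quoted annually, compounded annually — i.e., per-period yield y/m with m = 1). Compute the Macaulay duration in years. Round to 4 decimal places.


Coupon per period c = face * coupon_rate / m = 37.000000
Periods per year m = 1; per-period yield y/m = 0.035000
Number of cashflows N = 10
Cashflows (t years, CF_t, discount factor 1/(1+y/m)^(m*t), PV):
  t = 1.0000: CF_t = 37.000000, DF = 0.966184, PV = 35.748792
  t = 2.0000: CF_t = 37.000000, DF = 0.933511, PV = 34.539896
  t = 3.0000: CF_t = 37.000000, DF = 0.901943, PV = 33.371880
  t = 4.0000: CF_t = 37.000000, DF = 0.871442, PV = 32.243362
  t = 5.0000: CF_t = 37.000000, DF = 0.841973, PV = 31.153007
  t = 6.0000: CF_t = 37.000000, DF = 0.813501, PV = 30.099524
  t = 7.0000: CF_t = 37.000000, DF = 0.785991, PV = 29.081666
  t = 8.0000: CF_t = 37.000000, DF = 0.759412, PV = 28.098228
  t = 9.0000: CF_t = 37.000000, DF = 0.733731, PV = 27.148046
  t = 10.0000: CF_t = 1037.000000, DF = 0.708919, PV = 735.148810
Price P = sum_t PV_t = 1016.633211
Macaulay numerator sum_t t * PV_t:
  t * PV_t at t = 1.0000: 35.748792
  t * PV_t at t = 2.0000: 69.079792
  t * PV_t at t = 3.0000: 100.115640
  t * PV_t at t = 4.0000: 128.973450
  t * PV_t at t = 5.0000: 155.765036
  t * PV_t at t = 6.0000: 180.597143
  t * PV_t at t = 7.0000: 203.571659
  t * PV_t at t = 8.0000: 224.785821
  t * PV_t at t = 9.0000: 244.332414
  t * PV_t at t = 10.0000: 7351.488098
Macaulay duration D = (sum_t t * PV_t) / P = 8694.457844 / 1016.633211 = 8.552207

Answer: Macaulay duration = 8.5522 years
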